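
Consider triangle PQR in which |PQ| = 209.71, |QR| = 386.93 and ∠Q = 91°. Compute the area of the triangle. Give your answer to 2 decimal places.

Area = ½·|PQ|·|QR|·sin Q ≈ 40565.

40565.37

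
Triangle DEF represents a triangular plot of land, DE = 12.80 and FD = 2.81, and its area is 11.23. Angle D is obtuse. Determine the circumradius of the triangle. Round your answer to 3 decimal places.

R ≈ 12.088

From area = ½·FD·DE·sin D, we get sin D = 2·area/(FD·DE) ≈ 0.62444.
Taking the obtuse solution, ∠D ≈ 141.36°.
Law of cosines then gives EF ≈ 15.097.
Circumradius = EF/(2 sin D) ≈ 12.088.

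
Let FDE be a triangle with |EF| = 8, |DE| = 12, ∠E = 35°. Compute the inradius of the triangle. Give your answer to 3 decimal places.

By the law of cosines, |FD|² = |DE|² + |EF|² − 2·|DE|·|EF|·cos E = 50.723, so |FD| ≈ 7.122.
Area = ½·|DE|·|EF|·sin E ≈ 27.532.
Semiperimeter s = (12+8+7.122)/2 = 13.561.
Inradius = area/s = 27.532/13.561 ≈ 2.0302.

2.030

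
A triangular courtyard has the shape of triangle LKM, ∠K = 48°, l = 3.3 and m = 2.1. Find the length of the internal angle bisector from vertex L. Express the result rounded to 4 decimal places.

By the law of cosines, k² = m² + l² − 2·m·l·cos K = 6.0258, so k ≈ 2.4548.
Law of cosines again: cos L = (k² + m² − l²)/(2·k·m) ≈ -0.04405, so ∠L ≈ 92.52°.
The bisector from L has length 2·k·m·cos(∠L/2)/(k+m) ≈ 1.5649.

1.5649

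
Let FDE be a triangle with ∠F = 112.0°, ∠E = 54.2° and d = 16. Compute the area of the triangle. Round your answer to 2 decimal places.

403.54

The third angle is ∠D = 180° − ∠E − ∠F = 13.80°.
Law of sines: f = d·sin F/sin D ≈ 62.192.
Law of sines: e = d·sin E/sin D ≈ 54.403.
Area = ½·d·f·sin E ≈ 403.54.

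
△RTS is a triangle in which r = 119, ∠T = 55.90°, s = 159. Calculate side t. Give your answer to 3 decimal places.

135.005

By the law of cosines, t² = s² + r² − 2·s·r·cos T = 18226, so t ≈ 135.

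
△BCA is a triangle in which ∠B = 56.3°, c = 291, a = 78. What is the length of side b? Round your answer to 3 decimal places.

By the law of cosines, b² = c² + a² − 2·c·a·cos B = 65577, so b ≈ 256.08.

256.081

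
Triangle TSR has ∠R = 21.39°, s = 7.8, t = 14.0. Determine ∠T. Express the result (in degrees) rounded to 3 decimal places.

∠T ≈ 135.718°

By the law of cosines, r² = t² + s² − 2·t·s·cos R = 53.484, so r ≈ 7.3132.
Law of cosines again: cos T = (s² + r² − t²)/(2·s·r) ≈ -0.71592, so ∠T ≈ 135.72°.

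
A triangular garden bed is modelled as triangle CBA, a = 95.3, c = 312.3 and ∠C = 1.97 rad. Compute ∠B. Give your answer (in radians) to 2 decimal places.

∠B ≈ 0.89 rad

Law of sines: sin A = a·sin C/c ≈ 0.28116.
Since c ≥ a, only the acute value applies: ∠A ≈ 0.285 rad.
Then ∠B = π − ∠C − ∠A ≈ 0.887 rad.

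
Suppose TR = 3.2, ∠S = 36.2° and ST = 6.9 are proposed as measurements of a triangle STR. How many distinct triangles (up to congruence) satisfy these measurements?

ST·sin S = 6.9·sin(36.2°) ≈ 4.075.
Since TR = 3.2 < 4.075 = ST sin S, no triangle exists.

0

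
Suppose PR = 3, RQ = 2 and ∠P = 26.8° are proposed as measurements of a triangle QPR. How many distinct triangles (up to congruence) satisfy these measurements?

2

PR·sin P = 3·sin(26.8°) ≈ 1.353.
Since PR sin P < RQ < PR (1.353 < 2 < 3), two triangles exist.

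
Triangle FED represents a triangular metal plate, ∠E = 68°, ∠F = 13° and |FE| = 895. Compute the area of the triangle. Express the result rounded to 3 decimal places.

The third angle is ∠D = 180° − ∠F − ∠E = 99.00°.
Law of sines: |ED| = |FE|·sin F/sin D ≈ 203.84.
Law of sines: |DF| = |FE|·sin E/sin D ≈ 840.17.
Area = ½·|FE|·|ED|·sin E ≈ 84577.

84576.565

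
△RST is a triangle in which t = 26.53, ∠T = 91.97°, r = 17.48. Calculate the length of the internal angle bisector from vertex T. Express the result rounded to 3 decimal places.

Law of sines: sin R = r·sin T/t ≈ 0.65849.
Since t ≥ r, only the acute value applies: ∠R ≈ 41.18°.
Then ∠S = 180° − ∠T − ∠R ≈ 46.85°.
Law of sines gives s = t·sin S/sin T ≈ 19.365.
The bisector from T has length 2·r·s·cos(∠T/2)/(r+s) ≈ 12.767.

t_T ≈ 12.767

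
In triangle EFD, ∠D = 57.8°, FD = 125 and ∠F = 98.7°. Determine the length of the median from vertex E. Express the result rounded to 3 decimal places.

The third angle is ∠E = 180° − ∠F − ∠D = 23.50°.
Law of sines: DE = FD·sin F/sin E ≈ 309.87.
Law of sines: EF = FD·sin D/sin E ≈ 265.26.
Median from E: ½√(2·DE² + 2·EF² − FD²) ≈ 281.58.

281.580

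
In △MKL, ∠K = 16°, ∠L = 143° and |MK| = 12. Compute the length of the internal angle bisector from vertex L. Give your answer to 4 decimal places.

The third angle is ∠M = 180° − ∠K − ∠L = 21.00°.
Law of sines: |KL| = |MK|·sin M/sin L ≈ 7.1457.
Law of sines: |LM| = |MK|·sin K/sin L ≈ 5.4961.
The bisector from L has length 2·|KL|·|LM|·cos(∠L/2)/(|KL|+|LM|) ≈ 1.9715.

1.9715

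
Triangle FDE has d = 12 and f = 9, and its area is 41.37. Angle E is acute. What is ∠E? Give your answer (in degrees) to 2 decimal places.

From area = ½·f·d·sin E, we get sin E = 2·area/(f·d) ≈ 0.76611.
Taking the acute solution, ∠E ≈ 50.01°.

50.01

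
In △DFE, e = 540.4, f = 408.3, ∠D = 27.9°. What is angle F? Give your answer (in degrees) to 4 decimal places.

By the law of cosines, d² = f² + e² − 2·f·e·cos D = 68744, so d ≈ 262.19.
Law of cosines again: cos F = (e² + d² − f²)/(2·e·d) ≈ 0.68484, so ∠F ≈ 46.78°.

∠F ≈ 46.7769°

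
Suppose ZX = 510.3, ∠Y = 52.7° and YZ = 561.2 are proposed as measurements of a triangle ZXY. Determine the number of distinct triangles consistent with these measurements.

YZ·sin Y = 561.2·sin(52.7°) ≈ 446.4.
Since YZ sin Y < ZX < YZ (446.4 < 510.3 < 561.2), two triangles exist.

2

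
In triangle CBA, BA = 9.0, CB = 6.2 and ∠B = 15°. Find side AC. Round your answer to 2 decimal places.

By the law of cosines, AC² = CB² + BA² − 2·CB·BA·cos B = 11.643, so AC ≈ 3.4121.

3.41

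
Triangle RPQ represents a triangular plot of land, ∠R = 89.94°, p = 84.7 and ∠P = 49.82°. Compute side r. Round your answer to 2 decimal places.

110.86

The third angle is ∠Q = 180° − ∠R − ∠P = 40.24°.
Law of sines: r = p·sin R/sin P ≈ 110.86.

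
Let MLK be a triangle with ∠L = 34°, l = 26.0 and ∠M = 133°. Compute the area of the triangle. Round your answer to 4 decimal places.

The third angle is ∠K = 180° − ∠M − ∠L = 13.00°.
Law of sines: m = l·sin M/sin L ≈ 34.005.
Law of sines: k = l·sin K/sin L ≈ 10.459.
Area = ½·l·m·sin K ≈ 99.442.

area ≈ 99.4422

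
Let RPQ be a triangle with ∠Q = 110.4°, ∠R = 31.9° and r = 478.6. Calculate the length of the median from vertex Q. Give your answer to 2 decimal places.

The third angle is ∠P = 180° − ∠Q − ∠R = 37.70°.
Law of sines: p = r·sin P/sin R ≈ 553.85.
Law of sines: q = r·sin Q/sin R ≈ 848.88.
Median from Q: ½√(2·r² + 2·p² − q²) ≈ 296.23.

m_Q ≈ 296.23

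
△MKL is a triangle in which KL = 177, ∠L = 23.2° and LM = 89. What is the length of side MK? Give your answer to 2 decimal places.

By the law of cosines, MK² = KL² + LM² − 2·KL·LM·cos L = 10292, so MK ≈ 101.45.

101.45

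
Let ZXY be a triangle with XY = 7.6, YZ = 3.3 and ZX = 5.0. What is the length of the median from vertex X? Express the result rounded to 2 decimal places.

Median from X: ½√(2·ZX² + 2·XY² − YZ²) ≈ 6.2175.

6.22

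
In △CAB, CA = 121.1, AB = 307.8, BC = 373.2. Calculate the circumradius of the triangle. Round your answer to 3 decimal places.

By the law of cosines, cos C = (BC² + CA² − AB²) / (2·BC·CA) ≈ 0.65498, so ∠C ≈ 49.08°.
Circumradius = AB/(2 sin C) ≈ 203.67.

203.666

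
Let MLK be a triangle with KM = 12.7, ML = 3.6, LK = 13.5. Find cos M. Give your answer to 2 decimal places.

By the law of cosines, cos M = (KM² + ML² − LK²) / (2·KM·ML) ≈ -0.08749, so ∠M ≈ 95.02°.

cos M ≈ -0.09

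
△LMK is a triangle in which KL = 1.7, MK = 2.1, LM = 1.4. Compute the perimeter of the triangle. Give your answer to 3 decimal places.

5.200

Perimeter = 2.1 + 1.7 + 1.4 = 5.2.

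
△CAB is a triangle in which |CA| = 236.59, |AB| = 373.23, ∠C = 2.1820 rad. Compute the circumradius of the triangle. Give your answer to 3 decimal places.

227.869

Law of sines: sin B = |CA|·sin C/|AB| ≈ 0.51914.
Since |AB| ≥ |CA|, only the acute value applies: ∠B ≈ 0.5458 rad.
Then ∠A = π − ∠C − ∠B ≈ 0.4138 rad.
Law of sines gives |BC| = |AB|·sin A/sin C ≈ 183.23.
Circumradius = |AB|/(2 sin C) ≈ 227.87.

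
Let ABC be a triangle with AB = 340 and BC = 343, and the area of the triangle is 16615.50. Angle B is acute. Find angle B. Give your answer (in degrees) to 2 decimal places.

∠B ≈ 16.56°

From area = ½·AB·BC·sin B, we get sin B = 2·area/(AB·BC) ≈ 0.28495.
Taking the acute solution, ∠B ≈ 16.56°.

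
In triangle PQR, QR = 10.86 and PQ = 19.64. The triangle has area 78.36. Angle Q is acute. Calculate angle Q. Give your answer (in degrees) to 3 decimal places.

From area = ½·PQ·QR·sin Q, we get sin Q = 2·area/(PQ·QR) ≈ 0.73477.
Taking the acute solution, ∠Q ≈ 47.29°.

47.288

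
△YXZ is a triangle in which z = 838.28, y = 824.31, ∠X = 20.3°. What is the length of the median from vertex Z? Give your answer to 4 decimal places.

455.0622

By the law of cosines, x² = z² + y² − 2·z·y·cos X = 86033, so x ≈ 293.31.
Median from Z: ½√(2·y² + 2·x² − z²) ≈ 455.06.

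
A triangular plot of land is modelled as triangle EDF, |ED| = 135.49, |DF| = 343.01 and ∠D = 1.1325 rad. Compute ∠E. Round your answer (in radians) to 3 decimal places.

By the law of cosines, |FE|² = |ED|² + |DF|² − 2·|ED|·|DF|·cos D = 96566, so |FE| ≈ 310.75.
Law of cosines again: cos E = (|FE|² + |ED|² − |DF|²)/(2·|FE|·|ED|) ≈ -0.03245, so ∠E ≈ 1.6032 rad.

1.603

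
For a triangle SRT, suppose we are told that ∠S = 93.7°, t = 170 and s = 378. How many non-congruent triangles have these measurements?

t·sin S = 170·sin(93.7°) ≈ 169.6.
Since ∠S is not acute, a triangle exists only if s > t; here s > t, so there is exactly one triangle.

1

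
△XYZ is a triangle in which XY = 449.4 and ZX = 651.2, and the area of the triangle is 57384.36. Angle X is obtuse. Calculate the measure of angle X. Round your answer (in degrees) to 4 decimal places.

∠X ≈ 156.9103°

From area = ½·ZX·XY·sin X, we get sin X = 2·area/(ZX·XY) ≈ 0.39217.
Taking the obtuse solution, ∠X ≈ 156.91°.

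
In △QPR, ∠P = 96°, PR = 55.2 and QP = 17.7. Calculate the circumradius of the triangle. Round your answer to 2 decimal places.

30.02

By the law of cosines, RQ² = QP² + PR² − 2·QP·PR·cos P = 3564.6, so RQ ≈ 59.704.
Area = ½·QP·PR·sin P ≈ 485.84.
Circumradius = RQ/(2 sin P) ≈ 30.017.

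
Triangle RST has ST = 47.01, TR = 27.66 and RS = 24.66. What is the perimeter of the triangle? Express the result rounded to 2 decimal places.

perimeter ≈ 99.33

Perimeter = 47.01 + 27.66 + 24.66 = 99.33.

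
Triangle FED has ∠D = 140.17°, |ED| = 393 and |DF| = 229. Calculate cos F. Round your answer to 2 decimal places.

By the law of cosines, |FE|² = |ED|² + |DF|² − 2·|ED|·|DF|·cos D = 3.4512e+05, so |FE| ≈ 587.47.
Law of cosines again: cos F = (|DF|² + |FE|² − |ED|²)/(2·|DF|·|FE|) ≈ 0.90355, so ∠F ≈ 25.37°.

cos F ≈ 0.90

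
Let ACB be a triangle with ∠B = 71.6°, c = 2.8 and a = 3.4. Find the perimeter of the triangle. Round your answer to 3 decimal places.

By the law of cosines, b² = a² + c² − 2·a·c·cos B = 13.39, so b ≈ 3.6592.
Semiperimeter s = (3.4+2.8+3.6592)/2 = 4.9296.
Perimeter = 3.4 + 2.8 + 3.6592 = 9.8592.

perimeter ≈ 9.859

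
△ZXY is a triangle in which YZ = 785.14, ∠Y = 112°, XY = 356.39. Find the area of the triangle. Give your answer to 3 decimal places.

Area = ½·XY·YZ·sin Y ≈ 1.2972e+05.

area ≈ 129720.459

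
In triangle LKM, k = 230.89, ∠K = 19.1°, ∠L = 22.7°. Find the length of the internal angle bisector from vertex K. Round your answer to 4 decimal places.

t_K ≈ 340.1287

The third angle is ∠M = 180° − ∠L − ∠K = 138.20°.
Law of sines: l = k·sin L/sin K ≈ 272.3.
Law of sines: m = k·sin M/sin K ≈ 470.32.
The bisector from K has length 2·m·l·cos(∠K/2)/(m+l) ≈ 340.13.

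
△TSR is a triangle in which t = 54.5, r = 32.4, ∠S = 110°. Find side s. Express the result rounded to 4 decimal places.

By the law of cosines, s² = r² + t² − 2·r·t·cos S = 5227.9, so s ≈ 72.304.

72.3041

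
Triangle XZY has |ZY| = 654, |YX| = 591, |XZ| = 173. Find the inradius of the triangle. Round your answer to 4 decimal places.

r ≈ 70.0457

Semiperimeter s = (654 + 591 + 173)/2 = 709.
Heron's formula: area = √(709·55·118·536) ≈ 49662.
Inradius = area/s = 49662/709 ≈ 70.046.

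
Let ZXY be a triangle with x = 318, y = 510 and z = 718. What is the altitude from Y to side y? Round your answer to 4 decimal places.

Semiperimeter s = (718 + 318 + 510)/2 = 773.
Heron's formula: area = √(773·55·455·263) ≈ 71327.
The altitude from Y has length 2·area/y ≈ 279.71.

279.7142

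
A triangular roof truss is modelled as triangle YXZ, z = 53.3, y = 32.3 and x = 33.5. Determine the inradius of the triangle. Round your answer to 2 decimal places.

r ≈ 8.63

Semiperimeter s = (32.3 + 33.5 + 53.3)/2 = 59.55.
Heron's formula: area = √(59.55·27.25·26.05·6.25) ≈ 514.01.
Inradius = area/s = 514.01/59.55 ≈ 8.6315.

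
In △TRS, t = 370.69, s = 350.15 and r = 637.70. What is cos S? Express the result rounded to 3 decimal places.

cos S ≈ 0.891

By the law of cosines, cos S = (t² + r² − s²) / (2·t·r) ≈ 0.89147, so ∠S ≈ 26.94°.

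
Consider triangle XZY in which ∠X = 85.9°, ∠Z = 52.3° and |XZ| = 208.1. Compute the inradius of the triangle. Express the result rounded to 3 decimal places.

r ≈ 66.892

The third angle is ∠Y = 180° − ∠X − ∠Z = 41.80°.
Law of sines: |ZY| = |XZ|·sin X/sin Y ≈ 311.41.
Law of sines: |YX| = |XZ|·sin Z/sin Y ≈ 247.03.
Area = ½·|XZ|·|ZY|·sin Z ≈ 25638.
Semiperimeter s = (311.41+247.03+208.1)/2 = 383.27.
Inradius = area/s = 25638/383.27 ≈ 66.892.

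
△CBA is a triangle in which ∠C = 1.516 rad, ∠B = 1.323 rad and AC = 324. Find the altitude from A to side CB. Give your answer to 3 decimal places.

The third angle is ∠A = π − ∠C − ∠B = 0.303 rad.
Law of sines: BA = AC·sin C/sin B ≈ 333.71.
Law of sines: CB = AC·sin A/sin B ≈ 99.593.
Area = ½·AC·BA·sin A ≈ 16110.
The altitude from A has length 2·area/CB ≈ 323.51.

h_A ≈ 323.514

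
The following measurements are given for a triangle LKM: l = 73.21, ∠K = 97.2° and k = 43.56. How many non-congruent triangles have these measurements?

0

l·sin K = 73.21·sin(97.2°) ≈ 72.63.
Since ∠K is not acute, a triangle exists only if k > l; here k ≤ l, so there is no triangle.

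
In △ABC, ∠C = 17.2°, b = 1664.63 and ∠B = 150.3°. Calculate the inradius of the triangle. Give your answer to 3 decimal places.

The third angle is ∠A = 180° − ∠B − ∠C = 12.50°.
Law of sines: a = b·sin A/sin B ≈ 727.19.
Law of sines: c = b·sin C/sin B ≈ 993.51.
Area = ½·b·a·sin C ≈ 1.7898e+05.
Semiperimeter s = (727.19+1664.6+993.51)/2 = 1692.7.
Inradius = area/s = 1.7898e+05/1692.7 ≈ 105.74.

r ≈ 105.737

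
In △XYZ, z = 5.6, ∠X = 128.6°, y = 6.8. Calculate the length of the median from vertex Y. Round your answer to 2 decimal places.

By the law of cosines, x² = y² + z² − 2·y·z·cos X = 125.11, so x ≈ 11.185.
Median from Y: ½√(2·z² + 2·x² − y²) ≈ 8.1656.

8.17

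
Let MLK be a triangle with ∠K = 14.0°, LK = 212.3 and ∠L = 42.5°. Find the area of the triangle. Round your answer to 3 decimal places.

area ≈ 4416.944

The third angle is ∠M = 180° − ∠L − ∠K = 123.50°.
Law of sines: KM = LK·sin L/sin M ≈ 172.
Law of sines: ML = LK·sin K/sin M ≈ 61.591.
Area = ½·LK·KM·sin K ≈ 4416.9.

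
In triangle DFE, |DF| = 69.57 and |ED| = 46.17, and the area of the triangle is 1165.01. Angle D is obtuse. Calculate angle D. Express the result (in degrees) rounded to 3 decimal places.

From area = ½·|ED|·|DF|·sin D, we get sin D = 2·area/(|ED|·|DF|) ≈ 0.72540.
Taking the obtuse solution, ∠D ≈ 133.50°.

133.498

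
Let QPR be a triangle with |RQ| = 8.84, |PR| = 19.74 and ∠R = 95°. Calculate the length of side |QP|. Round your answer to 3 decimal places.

22.321

By the law of cosines, |QP|² = |PR|² + |RQ|² − 2·|PR|·|RQ|·cos R = 498.23, so |QP| ≈ 22.321.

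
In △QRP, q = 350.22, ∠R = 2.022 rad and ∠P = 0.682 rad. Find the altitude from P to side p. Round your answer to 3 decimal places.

315.171

The third angle is ∠Q = π − ∠R − ∠P = 0.438 rad.
Law of sines: r = q·sin R/sin Q ≈ 743.75.
Law of sines: p = q·sin P/sin Q ≈ 520.96.
Area = ½·q·r·sin P ≈ 82095.
The altitude from P has length 2·area/p ≈ 315.17.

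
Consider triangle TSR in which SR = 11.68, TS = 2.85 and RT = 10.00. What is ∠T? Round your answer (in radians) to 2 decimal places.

2.09

By the law of cosines, cos T = (RT² + TS² − SR²) / (2·RT·TS) ≈ -0.49649, so ∠T ≈ 2.0903 rad.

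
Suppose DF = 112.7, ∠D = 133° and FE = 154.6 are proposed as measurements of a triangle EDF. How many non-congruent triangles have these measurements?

1

DF·sin D = 112.7·sin(133°) ≈ 82.42.
Since ∠D is not acute, a triangle exists only if FE > DF; here FE > DF, so there is exactly one triangle.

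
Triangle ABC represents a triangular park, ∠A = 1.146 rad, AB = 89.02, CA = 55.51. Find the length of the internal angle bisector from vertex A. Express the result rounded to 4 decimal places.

By the law of cosines, BC² = CA² + AB² − 2·CA·AB·cos A = 6932.8, so BC ≈ 83.263.
The bisector from A has length 2·CA·AB·cos(∠A/2)/(CA+AB) ≈ 57.458.

t_A ≈ 57.4585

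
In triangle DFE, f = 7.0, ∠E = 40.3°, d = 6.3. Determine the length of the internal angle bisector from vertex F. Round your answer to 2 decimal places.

By the law of cosines, e² = d² + f² − 2·d·f·cos E = 21.423, so e ≈ 4.6285.
Law of cosines again: cos F = (e² + d² − f²)/(2·e·d) ≈ 0.20770, so ∠F ≈ 78.01°.
The bisector from F has length 2·e·d·cos(∠F/2)/(e+d) ≈ 4.1468.

t_F ≈ 4.15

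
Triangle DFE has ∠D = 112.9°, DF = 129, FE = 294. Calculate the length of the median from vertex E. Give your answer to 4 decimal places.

Law of sines: sin E = DF·sin D/FE ≈ 0.40419.
Since FE ≥ DF, only the acute value applies: ∠E ≈ 23.84°.
Then ∠F = 180° − ∠D − ∠E ≈ 43.26°.
Law of sines gives ED = FE·sin F/sin D ≈ 218.72.
Median from E: ½√(2·FE² + 2·ED² − DF²) ≈ 250.95.

250.9508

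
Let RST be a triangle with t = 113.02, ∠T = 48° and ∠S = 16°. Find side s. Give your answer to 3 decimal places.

The third angle is ∠R = 180° − ∠S − ∠T = 116.00°.
Law of sines: s = t·sin S/sin T ≈ 41.92.

41.920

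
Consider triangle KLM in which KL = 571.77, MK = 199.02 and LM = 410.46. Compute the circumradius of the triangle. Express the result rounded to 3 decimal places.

416.582

By the law of cosines, cos K = (MK² + KL² − LM²) / (2·MK·KL) ≈ 0.87023, so ∠K ≈ 29.52°.
Circumradius = LM/(2 sin K) ≈ 416.58.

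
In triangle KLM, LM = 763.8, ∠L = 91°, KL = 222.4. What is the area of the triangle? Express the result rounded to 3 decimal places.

84921.624

Area = ½·KL·LM·sin L ≈ 84922.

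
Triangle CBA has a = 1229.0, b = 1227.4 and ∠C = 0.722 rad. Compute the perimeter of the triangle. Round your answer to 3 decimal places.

3324.026

By the law of cosines, c² = b² + a² − 2·b·a·cos C = 7.5278e+05, so c ≈ 867.63.
Semiperimeter s = (867.63+1227.4+1229)/2 = 1662.
Perimeter = 867.63 + 1227.4 + 1229 = 3324.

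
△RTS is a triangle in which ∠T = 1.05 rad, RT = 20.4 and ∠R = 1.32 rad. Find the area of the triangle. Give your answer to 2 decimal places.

The third angle is ∠S = π − ∠R − ∠T = 0.772 rad.
Law of sines: TS = RT·sin R/sin S ≈ 28.341.
Law of sines: SR = RT·sin T/sin S ≈ 25.378.
Area = ½·RT·TS·sin T ≈ 250.76.

250.76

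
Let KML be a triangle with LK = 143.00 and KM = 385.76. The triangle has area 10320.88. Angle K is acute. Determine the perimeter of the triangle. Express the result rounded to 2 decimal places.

From area = ½·LK·KM·sin K, we get sin K = 2·area/(LK·KM) ≈ 0.37419.
Taking the acute solution, ∠K ≈ 21.97°.
Law of cosines then gives ML ≈ 258.74.
Perimeter = 258.74 + 143 + 385.76 = 787.5.

perimeter ≈ 787.50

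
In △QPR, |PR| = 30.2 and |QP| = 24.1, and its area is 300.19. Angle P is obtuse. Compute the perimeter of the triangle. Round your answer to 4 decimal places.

From area = ½·|QP|·|PR|·sin P, we get sin P = 2·area/(|QP|·|PR|) ≈ 0.82490.
Taking the obtuse solution, ∠P ≈ 124.42°.
Law of cosines then gives |RQ| ≈ 48.122.
Perimeter = 30.2 + 48.122 + 24.1 = 102.42.

perimeter ≈ 102.4216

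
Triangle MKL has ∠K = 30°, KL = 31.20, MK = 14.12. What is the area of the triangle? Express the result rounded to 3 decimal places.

Area = ½·MK·KL·sin K ≈ 110.14.

110.136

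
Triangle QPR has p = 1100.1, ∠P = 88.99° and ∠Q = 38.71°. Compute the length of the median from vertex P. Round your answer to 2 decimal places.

m_P ≈ 559.57

The third angle is ∠R = 180° − ∠Q − ∠P = 52.30°.
Law of sines: q = p·sin Q/sin P ≈ 688.09.
Law of sines: r = p·sin R/sin P ≈ 870.56.
Median from P: ½√(2·r² + 2·q² − p²) ≈ 559.57.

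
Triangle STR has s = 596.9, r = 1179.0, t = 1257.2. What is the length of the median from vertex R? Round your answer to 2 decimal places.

787.98

Median from R: ½√(2·s² + 2·t² − r²) ≈ 787.98.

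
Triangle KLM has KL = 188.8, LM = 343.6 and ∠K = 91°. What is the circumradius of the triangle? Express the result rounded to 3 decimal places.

Law of sines: sin M = KL·sin K/LM ≈ 0.54939.
Since LM ≥ KL, only the acute value applies: ∠M ≈ 33.33°.
Then ∠L = 180° − ∠K − ∠M ≈ 55.67°.
Law of sines gives MK = LM·sin L/sin K ≈ 283.8.
Circumradius = LM/(2 sin K) ≈ 171.83.

R ≈ 171.826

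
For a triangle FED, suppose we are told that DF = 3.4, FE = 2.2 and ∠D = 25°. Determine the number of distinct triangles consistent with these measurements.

2

DF·sin D = 3.4·sin(25°) ≈ 1.437.
Since DF sin D < FE < DF (1.437 < 2.2 < 3.4), two triangles exist.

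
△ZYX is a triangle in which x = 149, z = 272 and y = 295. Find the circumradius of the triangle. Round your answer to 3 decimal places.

By the law of cosines, cos Z = (y² + x² − z²) / (2·y·x) ≈ 0.40089, so ∠Z ≈ 66.37°.
Circumradius = z/(2 sin Z) ≈ 148.45.

R ≈ 148.451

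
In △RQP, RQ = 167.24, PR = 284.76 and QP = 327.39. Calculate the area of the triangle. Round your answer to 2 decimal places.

Semiperimeter s = (327.39 + 284.76 + 167.24)/2 = 389.69.
Heron's formula: area = √(389.69·62.305·104.94·222.45) ≈ 23807.

area ≈ 23807.03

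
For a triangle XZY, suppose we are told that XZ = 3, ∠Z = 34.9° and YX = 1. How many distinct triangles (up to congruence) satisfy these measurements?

0

XZ·sin Z = 3·sin(34.9°) ≈ 1.716.
Since YX = 1 < 1.716 = XZ sin Z, no triangle exists.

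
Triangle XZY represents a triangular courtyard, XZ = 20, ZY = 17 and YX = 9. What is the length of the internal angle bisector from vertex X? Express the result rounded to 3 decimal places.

t_X ≈ 10.869

By the law of cosines, cos X = (YX² + XZ² − ZY²) / (2·YX·XZ) ≈ 0.53333, so ∠X ≈ 1.0083 rad.
The bisector from X has length 2·YX·XZ·cos(∠X/2)/(YX+XZ) ≈ 10.869.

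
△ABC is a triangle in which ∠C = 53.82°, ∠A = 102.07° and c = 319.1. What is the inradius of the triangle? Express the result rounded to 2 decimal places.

The third angle is ∠B = 180° − ∠C − ∠A = 24.11°.
Law of sines: a = c·sin A/sin C ≈ 386.59.
Law of sines: b = c·sin B/sin C ≈ 161.49.
Area = ½·c·a·sin B ≈ 25196.
Semiperimeter s = (386.59+161.49+319.1)/2 = 433.59.
Inradius = area/s = 25196/433.59 ≈ 58.11.

58.11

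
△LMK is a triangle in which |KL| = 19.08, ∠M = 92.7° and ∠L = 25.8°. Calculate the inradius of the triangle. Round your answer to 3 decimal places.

r ≈ 3.155

The third angle is ∠K = 180° − ∠L − ∠M = 61.50°.
Law of sines: |MK| = |KL|·sin L/sin M ≈ 8.3134.
Law of sines: |LM| = |KL|·sin K/sin M ≈ 16.786.
Area = ½·|KL|·|MK|·sin K ≈ 69.699.
Semiperimeter s = (8.3134+19.08+16.786)/2 = 22.09.
Inradius = area/s = 69.699/22.09 ≈ 3.1552.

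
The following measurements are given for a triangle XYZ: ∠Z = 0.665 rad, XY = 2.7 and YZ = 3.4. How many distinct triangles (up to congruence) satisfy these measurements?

2

YZ·sin Z = 3.4·sin(0.665 rad) ≈ 2.098.
Since YZ sin Z < XY < YZ (2.098 < 2.7 < 3.4), two triangles exist.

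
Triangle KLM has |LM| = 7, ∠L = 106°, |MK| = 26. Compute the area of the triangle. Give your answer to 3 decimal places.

Law of sines: sin K = |LM|·sin L/|MK| ≈ 0.25880.
Since |MK| ≥ |LM|, only the acute value applies: ∠K ≈ 15.00°.
Then ∠M = 180° − ∠L − ∠K ≈ 59.00°.
Law of sines gives |KL| = |MK|·sin M/sin L ≈ 23.185.
Area = ½·|MK|·|LM|·sin M ≈ 78.003.

78.003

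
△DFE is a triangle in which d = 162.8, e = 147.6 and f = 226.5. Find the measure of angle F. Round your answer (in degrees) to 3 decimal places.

By the law of cosines, cos F = (e² + d² − f²) / (2·e·d) ≈ -0.06269, so ∠F ≈ 93.59°.

∠F ≈ 93.594°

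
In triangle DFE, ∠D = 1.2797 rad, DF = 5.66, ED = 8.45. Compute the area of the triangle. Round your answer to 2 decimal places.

22.91

Area = ½·ED·DF·sin D ≈ 22.907.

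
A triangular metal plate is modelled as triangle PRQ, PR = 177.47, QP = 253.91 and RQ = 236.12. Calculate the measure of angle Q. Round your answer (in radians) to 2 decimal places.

0.74

By the law of cosines, cos Q = (RQ² + QP² − PR²) / (2·RQ·QP) ≈ 0.73997, so ∠Q ≈ 0.7378 rad.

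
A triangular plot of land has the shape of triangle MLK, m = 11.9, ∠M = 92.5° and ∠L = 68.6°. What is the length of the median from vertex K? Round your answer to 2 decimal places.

m_K ≈ 11.34

The third angle is ∠K = 180° − ∠M − ∠L = 18.90°.
Law of sines: l = m·sin L/sin M ≈ 11.09.
Law of sines: k = m·sin K/sin M ≈ 3.8583.
Median from K: ½√(2·m² + 2·l² − k²) ≈ 11.339.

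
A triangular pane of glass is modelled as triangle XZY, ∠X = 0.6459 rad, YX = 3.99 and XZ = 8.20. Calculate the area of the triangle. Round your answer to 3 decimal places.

area ≈ 9.847

Area = ½·YX·XZ·sin X ≈ 9.8468.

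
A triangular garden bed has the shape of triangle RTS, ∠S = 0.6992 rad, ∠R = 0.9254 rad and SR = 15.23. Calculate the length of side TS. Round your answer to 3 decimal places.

12.184

The third angle is ∠T = π − ∠S − ∠R = 1.5170 rad.
Law of sines: TS = SR·sin R/sin T ≈ 12.184.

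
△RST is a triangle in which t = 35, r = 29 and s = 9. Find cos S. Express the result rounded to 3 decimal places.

By the law of cosines, cos S = (t² + r² − s²) / (2·t·r) ≈ 0.97783, so ∠S ≈ 12.09°.

0.978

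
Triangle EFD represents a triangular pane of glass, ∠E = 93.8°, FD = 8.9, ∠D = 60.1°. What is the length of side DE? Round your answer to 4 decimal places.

The third angle is ∠F = 180° − ∠D − ∠E = 26.10°.
Law of sines: DE = FD·sin F/sin E ≈ 3.9241.

3.9241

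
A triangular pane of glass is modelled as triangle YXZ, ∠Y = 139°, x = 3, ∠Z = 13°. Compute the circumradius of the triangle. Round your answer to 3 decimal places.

The third angle is ∠X = 180° − ∠Z − ∠Y = 28.00°.
Law of sines: y = x·sin Y/sin X ≈ 4.1923.
Law of sines: z = x·sin Z/sin X ≈ 1.4375.
Circumradius = x/(2 sin X) ≈ 3.1951.

R ≈ 3.195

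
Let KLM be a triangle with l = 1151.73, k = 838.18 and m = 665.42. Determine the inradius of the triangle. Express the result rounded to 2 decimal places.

Semiperimeter s = (838.18 + 1151.7 + 665.42)/2 = 1327.7.
Heron's formula: area = √(1327.7·489.49·175.93·662.25) ≈ 2.7517e+05.
Inradius = area/s = 2.7517e+05/1327.7 ≈ 207.26.

r ≈ 207.26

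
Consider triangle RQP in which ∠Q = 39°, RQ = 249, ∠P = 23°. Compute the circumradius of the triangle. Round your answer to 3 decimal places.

318.633

The third angle is ∠R = 180° − ∠Q − ∠P = 118.00°.
Law of sines: QP = RQ·sin R/sin P ≈ 562.67.
Law of sines: PR = RQ·sin Q/sin P ≈ 401.05.
Circumradius = RQ/(2 sin P) ≈ 318.63.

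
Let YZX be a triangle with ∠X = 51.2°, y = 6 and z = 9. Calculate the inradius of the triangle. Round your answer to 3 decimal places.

r ≈ 1.911

By the law of cosines, x² = y² + z² − 2·y·z·cos X = 49.327, so x ≈ 7.0233.
Area = ½·y·z·sin X ≈ 21.042.
Semiperimeter s = (6+9+7.0233)/2 = 11.012.
Inradius = area/s = 21.042/11.012 ≈ 1.9109.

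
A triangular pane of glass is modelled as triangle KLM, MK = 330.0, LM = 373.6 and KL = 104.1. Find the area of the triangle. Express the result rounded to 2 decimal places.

16444.76

Semiperimeter s = (373.6 + 330 + 104.1)/2 = 403.85.
Heron's formula: area = √(403.85·30.25·73.85·299.75) ≈ 16445.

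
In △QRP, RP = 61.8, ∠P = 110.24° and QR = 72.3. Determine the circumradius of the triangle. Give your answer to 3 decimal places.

38.529

Law of sines: sin Q = RP·sin P/QR ≈ 0.80199.
Since QR ≥ RP, only the acute value applies: ∠Q ≈ 53.32°.
Then ∠R = 180° − ∠P − ∠Q ≈ 16.44°.
Law of sines gives PQ = QR·sin R/sin P ≈ 21.807.
Circumradius = QR/(2 sin P) ≈ 38.529.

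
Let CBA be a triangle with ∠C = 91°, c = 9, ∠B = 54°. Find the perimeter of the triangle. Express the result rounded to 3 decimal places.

21.445

The third angle is ∠A = 180° − ∠C − ∠B = 35.00°.
Law of sines: b = c·sin B/sin C ≈ 7.2823.
Law of sines: a = c·sin A/sin C ≈ 5.163.
Semiperimeter s = (9+7.2823+5.163)/2 = 10.723.
Perimeter = 9 + 7.2823 + 5.163 = 21.445.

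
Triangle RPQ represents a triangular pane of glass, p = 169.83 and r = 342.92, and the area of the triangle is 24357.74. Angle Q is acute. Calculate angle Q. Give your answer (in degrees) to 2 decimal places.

56.77

From area = ½·r·p·sin Q, we get sin Q = 2·area/(r·p) ≈ 0.83649.
Taking the acute solution, ∠Q ≈ 56.77°.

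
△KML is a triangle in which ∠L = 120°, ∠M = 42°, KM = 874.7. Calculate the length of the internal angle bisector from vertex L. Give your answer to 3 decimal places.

t_L ≈ 213.510

The third angle is ∠K = 180° − ∠M − ∠L = 18.00°.
Law of sines: ML = KM·sin K/sin L ≈ 312.11.
Law of sines: LK = KM·sin M/sin L ≈ 675.83.
The bisector from L has length 2·ML·LK·cos(∠L/2)/(ML+LK) ≈ 213.51.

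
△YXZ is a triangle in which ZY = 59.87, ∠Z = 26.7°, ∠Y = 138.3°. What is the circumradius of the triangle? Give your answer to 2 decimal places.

R ≈ 115.66

The third angle is ∠X = 180° − ∠Z − ∠Y = 15.00°.
Law of sines: XZ = ZY·sin Y/sin X ≈ 153.88.
Law of sines: YX = ZY·sin Z/sin X ≈ 103.94.
Circumradius = ZY/(2 sin X) ≈ 115.66.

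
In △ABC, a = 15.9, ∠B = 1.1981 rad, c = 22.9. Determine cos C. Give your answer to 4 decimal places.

By the law of cosines, b² = c² + a² − 2·c·a·cos B = 512.05, so b ≈ 22.629.
Law of cosines again: cos C = (a² + b² − c²)/(2·a·b) ≈ 0.33416, so ∠C ≈ 1.2301 rad.

cos C ≈ 0.3342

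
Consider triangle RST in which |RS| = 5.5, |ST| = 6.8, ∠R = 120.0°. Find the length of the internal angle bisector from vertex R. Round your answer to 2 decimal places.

1.52

Law of sines: sin T = |RS|·sin R/|ST| ≈ 0.70046.
Since |ST| ≥ |RS|, only the acute value applies: ∠T ≈ 44.46°.
Then ∠S = 180° − ∠R − ∠T ≈ 15.54°.
Law of sines gives |TR| = |ST|·sin S/sin R ≈ 2.1031.
The bisector from R has length 2·|TR|·|RS|·cos(∠R/2)/(|TR|+|RS|) ≈ 1.5214.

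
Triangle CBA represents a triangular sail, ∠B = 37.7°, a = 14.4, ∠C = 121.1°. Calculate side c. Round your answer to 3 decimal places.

34.097

The third angle is ∠A = 180° − ∠C − ∠B = 21.20°.
Law of sines: c = a·sin C/sin A ≈ 34.097.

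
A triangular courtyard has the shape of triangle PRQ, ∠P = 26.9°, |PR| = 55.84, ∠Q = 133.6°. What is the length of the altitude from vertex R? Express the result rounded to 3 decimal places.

25.264

The third angle is ∠R = 180° − ∠Q − ∠P = 19.50°.
Law of sines: |RQ| = |PR|·sin P/sin Q ≈ 34.887.
Law of sines: |QP| = |PR|·sin R/sin Q ≈ 25.739.
Area = ½·|PR|·|RQ|·sin R ≈ 325.14.
The altitude from R has length 2·area/|QP| ≈ 25.264.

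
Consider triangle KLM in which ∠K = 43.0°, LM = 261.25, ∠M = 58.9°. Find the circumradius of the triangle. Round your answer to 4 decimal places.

The third angle is ∠L = 180° − ∠M − ∠K = 78.10°.
Law of sines: MK = LM·sin L/sin K ≈ 374.83.
Law of sines: KL = LM·sin M/sin K ≈ 328.01.
Circumradius = LM/(2 sin K) ≈ 191.53.

R ≈ 191.5327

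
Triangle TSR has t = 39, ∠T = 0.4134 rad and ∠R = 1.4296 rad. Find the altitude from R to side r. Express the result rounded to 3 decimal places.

37.564

The third angle is ∠S = π − ∠R − ∠T = 1.2986 rad.
Law of sines: s = t·sin S/sin T ≈ 93.507.
Law of sines: r = t·sin R/sin T ≈ 96.115.
Area = ½·t·s·sin R ≈ 1805.2.
The altitude from R has length 2·area/r ≈ 37.564.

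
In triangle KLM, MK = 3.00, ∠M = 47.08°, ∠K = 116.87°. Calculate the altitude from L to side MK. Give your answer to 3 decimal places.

h_L ≈ 7.088

The third angle is ∠L = 180° − ∠M − ∠K = 16.05°.
Law of sines: LM = MK·sin K/sin L ≈ 9.6793.
Law of sines: KL = MK·sin M/sin L ≈ 7.9461.
Area = ½·MK·LM·sin M ≈ 10.632.
The altitude from L has length 2·area/MK ≈ 7.0882.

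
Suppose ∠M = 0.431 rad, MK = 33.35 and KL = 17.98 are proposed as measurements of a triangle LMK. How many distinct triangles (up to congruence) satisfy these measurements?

MK·sin M = 33.35·sin(0.431 rad) ≈ 13.93.
Since MK sin M < KL < MK (13.93 < 17.98 < 33.35), two triangles exist.

2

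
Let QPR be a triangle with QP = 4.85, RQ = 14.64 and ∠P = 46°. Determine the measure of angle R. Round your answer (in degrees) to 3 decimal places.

Law of sines: sin R = QP·sin P/RQ ≈ 0.23831.
Since RQ ≥ QP, only the acute value applies: ∠R ≈ 13.79°.
Then ∠Q = 180° − ∠P − ∠R ≈ 120.21°.

∠R ≈ 13.787°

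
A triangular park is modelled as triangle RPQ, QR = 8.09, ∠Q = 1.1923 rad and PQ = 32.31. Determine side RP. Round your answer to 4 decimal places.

30.2689

By the law of cosines, RP² = PQ² + QR² − 2·PQ·QR·cos Q = 916.21, so RP ≈ 30.269.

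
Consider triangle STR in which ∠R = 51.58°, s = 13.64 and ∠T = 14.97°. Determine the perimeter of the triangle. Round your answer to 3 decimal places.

29.129

The third angle is ∠S = 180° − ∠T − ∠R = 113.45°.
Law of sines: t = s·sin T/sin S ≈ 3.8406.
Law of sines: r = s·sin R/sin S ≈ 11.649.
Semiperimeter p = (13.64+3.8406+11.649)/2 = 14.565.
Perimeter = 13.64 + 3.8406 + 11.649 = 29.129.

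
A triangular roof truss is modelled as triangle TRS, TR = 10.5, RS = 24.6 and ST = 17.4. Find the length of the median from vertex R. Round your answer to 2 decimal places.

Median from R: ½√(2·TR² + 2·RS² − ST²) ≈ 16.793.

16.79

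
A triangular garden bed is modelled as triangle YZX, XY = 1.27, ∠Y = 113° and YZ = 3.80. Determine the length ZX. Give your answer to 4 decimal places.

4.4524

By the law of cosines, ZX² = XY² + YZ² − 2·XY·YZ·cos Y = 19.824, so ZX ≈ 4.4524.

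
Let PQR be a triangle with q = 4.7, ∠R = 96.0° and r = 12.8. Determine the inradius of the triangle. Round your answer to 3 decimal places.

Law of sines: sin Q = q·sin R/r ≈ 0.36518.
Since r ≥ q, only the acute value applies: ∠Q ≈ 21.42°.
Then ∠P = 180° − ∠R − ∠Q ≈ 62.58°.
Law of sines gives p = r·sin P/sin R ≈ 11.425.
Area = ½·r·q·sin P ≈ 26.701.
Semiperimeter s = (11.425+4.7+12.8)/2 = 14.462.
Inradius = area/s = 26.701/14.462 ≈ 1.8462.

1.846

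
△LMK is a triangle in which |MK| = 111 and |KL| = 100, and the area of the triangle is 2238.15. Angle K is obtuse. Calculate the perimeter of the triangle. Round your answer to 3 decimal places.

417.484

From area = ½·|MK|·|KL|·sin K, we get sin K = 2·area/(|MK|·|KL|) ≈ 0.40327.
Taking the obtuse solution, ∠K ≈ 156.22°.
Law of cosines then gives |LM| ≈ 206.48.
Perimeter = 111 + 100 + 206.48 = 417.48.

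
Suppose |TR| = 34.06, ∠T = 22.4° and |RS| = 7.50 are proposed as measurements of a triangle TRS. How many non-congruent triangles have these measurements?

0

|TR|·sin T = 34.06·sin(22.4°) ≈ 12.98.
Since |RS| = 7.50 < 12.98 = |TR| sin T, no triangle exists.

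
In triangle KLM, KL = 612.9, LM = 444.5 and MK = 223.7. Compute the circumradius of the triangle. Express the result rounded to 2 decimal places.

400.47

By the law of cosines, cos K = (MK² + KL² − LM²) / (2·MK·KL) ≈ 0.83187, so ∠K ≈ 33.71°.
Circumradius = LM/(2 sin K) ≈ 400.47.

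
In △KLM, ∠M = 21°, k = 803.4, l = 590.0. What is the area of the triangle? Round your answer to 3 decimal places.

area ≈ 84934.279

Area = ½·k·l·sin M ≈ 84934.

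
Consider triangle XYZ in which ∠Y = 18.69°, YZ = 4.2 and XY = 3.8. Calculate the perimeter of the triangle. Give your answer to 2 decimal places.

perimeter ≈ 9.36

By the law of cosines, ZX² = XY² + YZ² − 2·XY·YZ·cos Y = 1.8433, so ZX ≈ 1.3577.
Semiperimeter s = (4.2+1.3577+3.8)/2 = 4.6788.
Perimeter = 4.2 + 1.3577 + 3.8 = 9.3577.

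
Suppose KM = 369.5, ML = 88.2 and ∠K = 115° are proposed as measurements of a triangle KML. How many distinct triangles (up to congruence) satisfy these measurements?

0

KM·sin K = 369.5·sin(115°) ≈ 334.9.
Since ∠K is not acute, a triangle exists only if ML > KM; here ML ≤ KM, so there is no triangle.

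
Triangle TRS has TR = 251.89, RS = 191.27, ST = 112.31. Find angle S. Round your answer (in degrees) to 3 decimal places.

By the law of cosines, cos S = (RS² + ST² − TR²) / (2·RS·ST) ≈ -0.33170, so ∠S ≈ 109.37°.

∠S ≈ 109.372°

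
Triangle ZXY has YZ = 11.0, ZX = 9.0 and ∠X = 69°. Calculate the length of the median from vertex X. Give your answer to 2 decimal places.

7.97

Law of sines: sin Y = ZX·sin X/YZ ≈ 0.76384.
Since YZ ≥ ZX, only the acute value applies: ∠Y ≈ 49.80°.
Then ∠Z = 180° − ∠X − ∠Y ≈ 61.20°.
Law of sines gives XY = YZ·sin Z/sin X ≈ 10.325.
Median from X: ½√(2·ZX² + 2·XY² − YZ²) ≈ 7.9719.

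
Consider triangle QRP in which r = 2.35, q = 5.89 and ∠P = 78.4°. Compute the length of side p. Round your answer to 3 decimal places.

5.886

By the law of cosines, p² = q² + r² − 2·q·r·cos P = 34.648, so p ≈ 5.8863.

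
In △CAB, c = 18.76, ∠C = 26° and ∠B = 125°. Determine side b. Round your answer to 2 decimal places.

35.06

The third angle is ∠A = 180° − ∠B − ∠C = 29.00°.
Law of sines: b = c·sin B/sin C ≈ 35.055.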